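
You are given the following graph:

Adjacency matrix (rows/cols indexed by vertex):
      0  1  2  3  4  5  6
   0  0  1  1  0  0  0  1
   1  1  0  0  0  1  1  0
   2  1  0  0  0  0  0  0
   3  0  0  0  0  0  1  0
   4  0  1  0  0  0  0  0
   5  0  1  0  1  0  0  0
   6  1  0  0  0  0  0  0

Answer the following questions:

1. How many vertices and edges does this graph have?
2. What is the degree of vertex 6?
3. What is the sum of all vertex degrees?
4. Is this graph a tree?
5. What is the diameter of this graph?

Count: 7 vertices, 6 edges.
Vertex 6 has neighbors [0], degree = 1.
Handshaking lemma: 2 * 6 = 12.
A graph is a tree iff it is connected and has exactly n-1 edges. This graph is connected (all 7 vertices in one component) and has 7-1 = 6 edges. It is a tree.
Diameter (longest shortest path) = 4.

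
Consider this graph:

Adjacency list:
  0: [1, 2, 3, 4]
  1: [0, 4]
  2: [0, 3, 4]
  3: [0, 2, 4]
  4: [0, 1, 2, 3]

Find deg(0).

Vertex 0 has neighbors [1, 2, 3, 4], so deg(0) = 4.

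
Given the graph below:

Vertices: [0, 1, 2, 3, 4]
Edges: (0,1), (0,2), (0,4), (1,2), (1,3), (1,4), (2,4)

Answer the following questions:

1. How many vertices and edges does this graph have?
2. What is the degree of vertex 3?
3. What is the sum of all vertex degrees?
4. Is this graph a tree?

Count: 5 vertices, 7 edges.
Vertex 3 has neighbors [1], degree = 1.
Handshaking lemma: 2 * 7 = 14.
A tree on 5 vertices has 4 edges. This graph has 7 edges (3 extra). Not a tree.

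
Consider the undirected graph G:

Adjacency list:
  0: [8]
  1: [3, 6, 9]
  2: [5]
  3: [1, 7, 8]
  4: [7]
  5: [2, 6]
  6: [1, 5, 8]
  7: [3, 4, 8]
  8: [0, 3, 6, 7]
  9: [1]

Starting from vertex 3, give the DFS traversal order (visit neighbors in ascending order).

DFS from vertex 3 (neighbors processed in ascending order):
Visit order: 3, 1, 6, 5, 2, 8, 0, 7, 4, 9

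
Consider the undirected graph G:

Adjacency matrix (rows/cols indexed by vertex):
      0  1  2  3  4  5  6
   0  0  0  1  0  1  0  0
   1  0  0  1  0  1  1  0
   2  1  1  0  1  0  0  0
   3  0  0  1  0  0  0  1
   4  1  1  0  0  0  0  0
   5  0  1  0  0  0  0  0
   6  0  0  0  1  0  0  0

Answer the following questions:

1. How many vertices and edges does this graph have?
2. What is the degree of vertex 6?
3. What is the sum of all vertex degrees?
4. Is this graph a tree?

Count: 7 vertices, 7 edges.
Vertex 6 has neighbors [3], degree = 1.
Handshaking lemma: 2 * 7 = 14.
A tree on 7 vertices has 6 edges. This graph has 7 edges (1 extra). Not a tree.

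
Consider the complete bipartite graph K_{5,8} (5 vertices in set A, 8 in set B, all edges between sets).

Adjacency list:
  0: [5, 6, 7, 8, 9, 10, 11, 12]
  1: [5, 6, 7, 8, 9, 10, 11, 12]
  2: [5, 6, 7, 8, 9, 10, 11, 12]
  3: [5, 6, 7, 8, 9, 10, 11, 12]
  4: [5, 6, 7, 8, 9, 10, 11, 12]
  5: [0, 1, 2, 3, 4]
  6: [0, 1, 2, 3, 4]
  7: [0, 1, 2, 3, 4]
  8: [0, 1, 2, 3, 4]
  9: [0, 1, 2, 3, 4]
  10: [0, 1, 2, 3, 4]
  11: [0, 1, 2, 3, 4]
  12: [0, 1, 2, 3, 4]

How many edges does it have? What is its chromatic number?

K_{5,8} has 5 * 8 = 40 edges.
Bipartite graphs have chromatic number 2 (color each partition differently).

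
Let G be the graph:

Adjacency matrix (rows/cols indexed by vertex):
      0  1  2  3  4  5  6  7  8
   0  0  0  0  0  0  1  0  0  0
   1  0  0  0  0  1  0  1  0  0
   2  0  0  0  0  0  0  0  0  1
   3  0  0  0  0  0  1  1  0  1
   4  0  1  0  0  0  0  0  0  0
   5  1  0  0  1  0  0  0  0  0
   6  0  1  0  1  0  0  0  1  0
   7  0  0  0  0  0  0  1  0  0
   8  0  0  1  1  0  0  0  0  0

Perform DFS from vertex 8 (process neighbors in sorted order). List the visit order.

DFS from vertex 8 (neighbors processed in ascending order):
Visit order: 8, 2, 3, 5, 0, 6, 1, 4, 7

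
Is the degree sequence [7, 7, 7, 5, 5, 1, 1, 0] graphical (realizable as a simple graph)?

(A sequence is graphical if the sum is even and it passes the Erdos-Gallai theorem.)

Sum of degrees = 33. Sum is odd, so the sequence is NOT graphical.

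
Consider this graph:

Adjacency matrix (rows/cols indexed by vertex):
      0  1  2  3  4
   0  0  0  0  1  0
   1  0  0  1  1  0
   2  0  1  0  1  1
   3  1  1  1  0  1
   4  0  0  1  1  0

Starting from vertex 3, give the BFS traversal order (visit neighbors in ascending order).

BFS from vertex 3 (neighbors processed in ascending order):
Visit order: 3, 0, 1, 2, 4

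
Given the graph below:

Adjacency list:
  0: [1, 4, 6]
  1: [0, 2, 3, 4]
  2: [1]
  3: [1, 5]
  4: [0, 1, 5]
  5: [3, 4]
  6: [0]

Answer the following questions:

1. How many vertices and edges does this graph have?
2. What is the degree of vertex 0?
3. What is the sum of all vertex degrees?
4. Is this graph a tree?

Count: 7 vertices, 8 edges.
Vertex 0 has neighbors [1, 4, 6], degree = 3.
Handshaking lemma: 2 * 8 = 16.
A tree on 7 vertices has 6 edges. This graph has 8 edges (2 extra). Not a tree.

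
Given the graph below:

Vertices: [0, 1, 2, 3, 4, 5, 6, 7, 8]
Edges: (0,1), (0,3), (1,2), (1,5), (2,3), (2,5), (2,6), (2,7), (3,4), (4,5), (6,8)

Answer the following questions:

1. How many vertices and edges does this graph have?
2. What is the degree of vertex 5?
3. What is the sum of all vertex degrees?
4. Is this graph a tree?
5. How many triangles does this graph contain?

Count: 9 vertices, 11 edges.
Vertex 5 has neighbors [1, 2, 4], degree = 3.
Handshaking lemma: 2 * 11 = 22.
A tree on 9 vertices has 8 edges. This graph has 11 edges (3 extra). Not a tree.
Number of triangles = 1.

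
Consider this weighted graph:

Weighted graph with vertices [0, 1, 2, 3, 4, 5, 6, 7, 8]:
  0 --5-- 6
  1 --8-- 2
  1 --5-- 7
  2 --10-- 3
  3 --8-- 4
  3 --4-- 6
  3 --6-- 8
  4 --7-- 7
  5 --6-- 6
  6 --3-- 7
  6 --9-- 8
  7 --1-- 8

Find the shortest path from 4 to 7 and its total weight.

Using Dijkstra's algorithm from vertex 4:
Shortest path: 4 -> 7
Total weight: 7 = 7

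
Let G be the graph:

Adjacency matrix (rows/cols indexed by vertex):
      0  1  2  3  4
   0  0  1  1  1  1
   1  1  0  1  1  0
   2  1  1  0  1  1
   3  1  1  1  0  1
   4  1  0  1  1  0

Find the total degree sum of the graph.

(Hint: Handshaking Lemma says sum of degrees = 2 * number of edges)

Count edges: 9 edges.
By Handshaking Lemma: sum of degrees = 2 * 9 = 18.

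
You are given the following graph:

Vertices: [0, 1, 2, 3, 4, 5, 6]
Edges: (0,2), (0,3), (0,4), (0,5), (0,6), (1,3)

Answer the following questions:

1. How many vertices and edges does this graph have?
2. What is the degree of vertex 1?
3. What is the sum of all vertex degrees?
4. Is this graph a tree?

Count: 7 vertices, 6 edges.
Vertex 1 has neighbors [3], degree = 1.
Handshaking lemma: 2 * 6 = 12.
A graph is a tree iff it is connected and has exactly n-1 edges. This graph is connected (all 7 vertices in one component) and has 7-1 = 6 edges. It is a tree.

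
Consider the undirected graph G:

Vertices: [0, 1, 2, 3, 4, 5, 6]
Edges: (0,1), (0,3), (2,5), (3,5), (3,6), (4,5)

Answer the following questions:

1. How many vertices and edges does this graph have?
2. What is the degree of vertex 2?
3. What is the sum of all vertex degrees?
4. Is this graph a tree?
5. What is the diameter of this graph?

Count: 7 vertices, 6 edges.
Vertex 2 has neighbors [5], degree = 1.
Handshaking lemma: 2 * 6 = 12.
A graph is a tree iff it is connected and has exactly n-1 edges. This graph is connected (all 7 vertices in one component) and has 7-1 = 6 edges. It is a tree.
Diameter (longest shortest path) = 4.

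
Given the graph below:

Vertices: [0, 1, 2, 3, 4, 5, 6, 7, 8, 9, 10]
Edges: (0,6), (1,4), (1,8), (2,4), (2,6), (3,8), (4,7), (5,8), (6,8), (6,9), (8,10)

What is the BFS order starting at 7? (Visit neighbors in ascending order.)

BFS from vertex 7 (neighbors processed in ascending order):
Visit order: 7, 4, 1, 2, 8, 6, 3, 5, 10, 0, 9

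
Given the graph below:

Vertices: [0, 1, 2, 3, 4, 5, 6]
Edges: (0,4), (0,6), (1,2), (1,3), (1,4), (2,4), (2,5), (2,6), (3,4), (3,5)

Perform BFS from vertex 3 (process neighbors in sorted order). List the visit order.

BFS from vertex 3 (neighbors processed in ascending order):
Visit order: 3, 1, 4, 5, 2, 0, 6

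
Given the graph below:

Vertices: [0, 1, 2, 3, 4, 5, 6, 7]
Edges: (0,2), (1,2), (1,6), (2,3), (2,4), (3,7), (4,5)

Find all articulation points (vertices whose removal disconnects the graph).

An articulation point is a vertex whose removal disconnects the graph.
Articulation points: [1, 2, 3, 4]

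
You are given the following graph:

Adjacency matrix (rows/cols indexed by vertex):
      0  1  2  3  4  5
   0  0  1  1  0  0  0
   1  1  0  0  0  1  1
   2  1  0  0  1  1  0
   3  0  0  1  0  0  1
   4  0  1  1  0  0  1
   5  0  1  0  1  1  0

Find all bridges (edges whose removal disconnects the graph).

No bridges found. The graph is 2-edge-connected (no single edge removal disconnects it).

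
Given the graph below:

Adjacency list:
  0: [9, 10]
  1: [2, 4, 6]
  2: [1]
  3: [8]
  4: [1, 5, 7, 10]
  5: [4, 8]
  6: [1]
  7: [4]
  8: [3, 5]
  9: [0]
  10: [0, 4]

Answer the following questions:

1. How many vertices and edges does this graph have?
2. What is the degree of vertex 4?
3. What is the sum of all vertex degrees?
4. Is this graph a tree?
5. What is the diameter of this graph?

Count: 11 vertices, 10 edges.
Vertex 4 has neighbors [1, 5, 7, 10], degree = 4.
Handshaking lemma: 2 * 10 = 20.
A graph is a tree iff it is connected and has exactly n-1 edges. This graph is connected (all 11 vertices in one component) and has 11-1 = 10 edges. It is a tree.
Diameter (longest shortest path) = 6.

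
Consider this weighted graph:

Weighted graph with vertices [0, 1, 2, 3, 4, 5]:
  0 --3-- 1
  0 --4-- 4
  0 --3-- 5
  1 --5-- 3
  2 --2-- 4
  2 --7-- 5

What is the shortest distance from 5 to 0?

Using Dijkstra's algorithm from vertex 5:
Shortest path: 5 -> 0
Total weight: 3 = 3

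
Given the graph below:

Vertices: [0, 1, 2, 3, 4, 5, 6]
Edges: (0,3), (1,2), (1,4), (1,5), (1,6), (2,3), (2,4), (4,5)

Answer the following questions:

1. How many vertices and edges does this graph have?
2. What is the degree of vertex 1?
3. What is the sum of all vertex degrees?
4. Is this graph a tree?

Count: 7 vertices, 8 edges.
Vertex 1 has neighbors [2, 4, 5, 6], degree = 4.
Handshaking lemma: 2 * 8 = 16.
A tree on 7 vertices has 6 edges. This graph has 8 edges (2 extra). Not a tree.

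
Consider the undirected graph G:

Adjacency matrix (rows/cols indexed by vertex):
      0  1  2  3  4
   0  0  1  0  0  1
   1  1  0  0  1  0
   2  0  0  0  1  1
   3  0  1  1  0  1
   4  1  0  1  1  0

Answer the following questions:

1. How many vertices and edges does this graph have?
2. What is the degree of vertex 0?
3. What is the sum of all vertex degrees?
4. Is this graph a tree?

Count: 5 vertices, 6 edges.
Vertex 0 has neighbors [1, 4], degree = 2.
Handshaking lemma: 2 * 6 = 12.
A tree on 5 vertices has 4 edges. This graph has 6 edges (2 extra). Not a tree.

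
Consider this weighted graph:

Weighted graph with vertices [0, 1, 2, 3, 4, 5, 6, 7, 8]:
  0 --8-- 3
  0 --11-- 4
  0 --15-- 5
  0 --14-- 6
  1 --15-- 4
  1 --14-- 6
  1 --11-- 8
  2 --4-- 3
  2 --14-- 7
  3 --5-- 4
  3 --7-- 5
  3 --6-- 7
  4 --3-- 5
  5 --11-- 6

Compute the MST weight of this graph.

Applying Kruskal's algorithm (sort edges by weight, add if no cycle):
  Add (4,5) w=3
  Add (2,3) w=4
  Add (3,4) w=5
  Add (3,7) w=6
  Skip (3,5) w=7 (creates cycle)
  Add (0,3) w=8
  Skip (0,4) w=11 (creates cycle)
  Add (1,8) w=11
  Add (5,6) w=11
  Skip (0,6) w=14 (creates cycle)
  Add (1,6) w=14
  Skip (2,7) w=14 (creates cycle)
  Skip (0,5) w=15 (creates cycle)
  Skip (1,4) w=15 (creates cycle)
MST weight = 62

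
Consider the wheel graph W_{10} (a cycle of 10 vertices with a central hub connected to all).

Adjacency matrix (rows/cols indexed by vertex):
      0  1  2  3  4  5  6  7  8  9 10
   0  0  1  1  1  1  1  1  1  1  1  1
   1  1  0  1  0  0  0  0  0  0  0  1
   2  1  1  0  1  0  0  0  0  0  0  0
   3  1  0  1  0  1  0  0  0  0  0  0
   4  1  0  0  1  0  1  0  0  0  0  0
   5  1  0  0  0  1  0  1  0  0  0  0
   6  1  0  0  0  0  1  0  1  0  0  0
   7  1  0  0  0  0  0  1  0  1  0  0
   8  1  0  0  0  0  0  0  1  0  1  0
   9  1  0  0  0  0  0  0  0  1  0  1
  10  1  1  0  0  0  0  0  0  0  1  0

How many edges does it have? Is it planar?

Wheel graph W_{10}: 10 cycle edges + 10 spoke edges = 20 edges.
Total vertices: 11.
The graph is planar.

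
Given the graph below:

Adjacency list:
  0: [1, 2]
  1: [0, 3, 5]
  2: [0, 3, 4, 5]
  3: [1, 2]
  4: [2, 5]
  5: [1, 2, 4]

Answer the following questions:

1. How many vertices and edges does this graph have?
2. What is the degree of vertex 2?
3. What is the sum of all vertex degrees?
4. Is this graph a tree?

Count: 6 vertices, 8 edges.
Vertex 2 has neighbors [0, 3, 4, 5], degree = 4.
Handshaking lemma: 2 * 8 = 16.
A tree on 6 vertices has 5 edges. This graph has 8 edges (3 extra). Not a tree.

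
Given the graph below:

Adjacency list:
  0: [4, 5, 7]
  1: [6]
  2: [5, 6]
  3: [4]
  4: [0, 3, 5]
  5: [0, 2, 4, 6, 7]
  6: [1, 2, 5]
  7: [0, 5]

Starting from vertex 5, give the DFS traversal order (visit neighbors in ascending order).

DFS from vertex 5 (neighbors processed in ascending order):
Visit order: 5, 0, 4, 3, 7, 2, 6, 1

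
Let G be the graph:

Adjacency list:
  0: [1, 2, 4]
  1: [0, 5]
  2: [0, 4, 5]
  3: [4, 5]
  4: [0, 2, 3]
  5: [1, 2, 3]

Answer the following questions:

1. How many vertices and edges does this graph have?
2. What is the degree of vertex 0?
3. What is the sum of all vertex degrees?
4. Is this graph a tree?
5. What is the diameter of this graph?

Count: 6 vertices, 8 edges.
Vertex 0 has neighbors [1, 2, 4], degree = 3.
Handshaking lemma: 2 * 8 = 16.
A tree on 6 vertices has 5 edges. This graph has 8 edges (3 extra). Not a tree.
Diameter (longest shortest path) = 2.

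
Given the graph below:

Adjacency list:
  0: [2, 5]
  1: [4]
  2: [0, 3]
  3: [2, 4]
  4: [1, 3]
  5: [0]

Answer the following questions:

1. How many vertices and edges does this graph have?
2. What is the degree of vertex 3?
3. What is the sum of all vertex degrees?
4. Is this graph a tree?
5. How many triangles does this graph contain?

Count: 6 vertices, 5 edges.
Vertex 3 has neighbors [2, 4], degree = 2.
Handshaking lemma: 2 * 5 = 10.
A graph is a tree iff it is connected and has exactly n-1 edges. This graph is connected (all 6 vertices in one component) and has 6-1 = 5 edges. It is a tree.
Number of triangles = 0.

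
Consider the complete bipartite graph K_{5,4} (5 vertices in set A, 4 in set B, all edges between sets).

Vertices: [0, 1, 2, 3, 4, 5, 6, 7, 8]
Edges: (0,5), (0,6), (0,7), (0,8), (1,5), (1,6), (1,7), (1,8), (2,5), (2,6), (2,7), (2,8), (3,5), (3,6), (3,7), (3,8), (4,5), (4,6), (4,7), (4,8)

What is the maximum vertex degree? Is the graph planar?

Set-A vertices have degree 4; set-B vertices have degree 5. Maximum degree = max(5,4) = 5.
K_{5,4} contains K_{3,3} as a subgraph (since both sides have >= 3 vertices); by Kuratowski's theorem it is not planar.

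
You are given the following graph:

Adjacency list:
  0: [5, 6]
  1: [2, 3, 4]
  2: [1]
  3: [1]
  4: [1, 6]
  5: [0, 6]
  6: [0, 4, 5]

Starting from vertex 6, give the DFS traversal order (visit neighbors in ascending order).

DFS from vertex 6 (neighbors processed in ascending order):
Visit order: 6, 0, 5, 4, 1, 2, 3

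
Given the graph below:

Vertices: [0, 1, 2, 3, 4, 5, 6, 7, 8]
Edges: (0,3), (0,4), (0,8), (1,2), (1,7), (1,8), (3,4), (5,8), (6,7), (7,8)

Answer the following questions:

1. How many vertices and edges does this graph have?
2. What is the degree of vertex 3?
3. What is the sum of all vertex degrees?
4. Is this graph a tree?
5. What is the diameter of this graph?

Count: 9 vertices, 10 edges.
Vertex 3 has neighbors [0, 4], degree = 2.
Handshaking lemma: 2 * 10 = 20.
A tree on 9 vertices has 8 edges. This graph has 10 edges (2 extra). Not a tree.
Diameter (longest shortest path) = 4.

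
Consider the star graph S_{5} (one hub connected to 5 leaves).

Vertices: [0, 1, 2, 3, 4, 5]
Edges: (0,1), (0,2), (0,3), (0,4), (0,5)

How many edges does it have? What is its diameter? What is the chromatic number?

Star graph S_{5}: the hub connects to all 5 leaves.
Edges = 5.
Diameter = 2 (any leaf to hub is 1, leaf to leaf through hub is 2).
Star graphs are bipartite (hub vs leaves), so chromatic number = 2.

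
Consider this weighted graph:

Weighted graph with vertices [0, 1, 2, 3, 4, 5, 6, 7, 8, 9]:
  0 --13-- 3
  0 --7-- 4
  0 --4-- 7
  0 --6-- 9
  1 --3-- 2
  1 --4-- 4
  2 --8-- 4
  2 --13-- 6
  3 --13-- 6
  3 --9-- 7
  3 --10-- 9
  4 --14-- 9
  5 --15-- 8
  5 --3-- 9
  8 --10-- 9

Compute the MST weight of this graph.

Applying Kruskal's algorithm (sort edges by weight, add if no cycle):
  Add (1,2) w=3
  Add (5,9) w=3
  Add (0,7) w=4
  Add (1,4) w=4
  Add (0,9) w=6
  Add (0,4) w=7
  Skip (2,4) w=8 (creates cycle)
  Add (3,7) w=9
  Skip (3,9) w=10 (creates cycle)
  Add (8,9) w=10
  Skip (0,3) w=13 (creates cycle)
  Add (2,6) w=13
  Skip (3,6) w=13 (creates cycle)
  Skip (4,9) w=14 (creates cycle)
  Skip (5,8) w=15 (creates cycle)
MST weight = 59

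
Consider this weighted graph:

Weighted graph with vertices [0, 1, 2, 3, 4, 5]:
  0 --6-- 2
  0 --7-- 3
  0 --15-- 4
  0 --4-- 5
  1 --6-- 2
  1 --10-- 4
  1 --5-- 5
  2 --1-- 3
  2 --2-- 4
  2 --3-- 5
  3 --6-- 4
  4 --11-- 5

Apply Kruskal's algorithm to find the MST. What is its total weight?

Applying Kruskal's algorithm (sort edges by weight, add if no cycle):
  Add (2,3) w=1
  Add (2,4) w=2
  Add (2,5) w=3
  Add (0,5) w=4
  Add (1,5) w=5
  Skip (0,2) w=6 (creates cycle)
  Skip (1,2) w=6 (creates cycle)
  Skip (3,4) w=6 (creates cycle)
  Skip (0,3) w=7 (creates cycle)
  Skip (1,4) w=10 (creates cycle)
  Skip (4,5) w=11 (creates cycle)
  Skip (0,4) w=15 (creates cycle)
MST weight = 15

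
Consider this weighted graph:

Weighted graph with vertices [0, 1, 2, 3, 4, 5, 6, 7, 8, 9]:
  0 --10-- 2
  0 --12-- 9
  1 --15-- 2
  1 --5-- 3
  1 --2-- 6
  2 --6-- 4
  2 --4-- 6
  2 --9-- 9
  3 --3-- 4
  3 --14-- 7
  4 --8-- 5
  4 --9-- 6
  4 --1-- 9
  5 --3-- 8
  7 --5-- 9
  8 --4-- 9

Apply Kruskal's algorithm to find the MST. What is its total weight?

Applying Kruskal's algorithm (sort edges by weight, add if no cycle):
  Add (4,9) w=1
  Add (1,6) w=2
  Add (3,4) w=3
  Add (5,8) w=3
  Add (2,6) w=4
  Add (8,9) w=4
  Add (1,3) w=5
  Add (7,9) w=5
  Skip (2,4) w=6 (creates cycle)
  Skip (4,5) w=8 (creates cycle)
  Skip (2,9) w=9 (creates cycle)
  Skip (4,6) w=9 (creates cycle)
  Add (0,2) w=10
  Skip (0,9) w=12 (creates cycle)
  Skip (3,7) w=14 (creates cycle)
  Skip (1,2) w=15 (creates cycle)
MST weight = 37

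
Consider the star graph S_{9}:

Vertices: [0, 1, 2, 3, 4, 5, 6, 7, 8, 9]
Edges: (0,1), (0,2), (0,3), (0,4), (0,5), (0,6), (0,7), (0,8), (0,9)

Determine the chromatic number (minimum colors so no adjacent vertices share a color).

S_{9} has one hub adjacent to 9 leaves; leaves are pairwise non-adjacent.
Color the hub 0 and every leaf 1.
Chromatic number = 2.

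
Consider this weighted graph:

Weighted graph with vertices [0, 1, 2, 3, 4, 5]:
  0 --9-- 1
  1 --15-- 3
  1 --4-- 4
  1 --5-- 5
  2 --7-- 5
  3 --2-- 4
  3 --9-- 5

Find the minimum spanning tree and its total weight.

Applying Kruskal's algorithm (sort edges by weight, add if no cycle):
  Add (3,4) w=2
  Add (1,4) w=4
  Add (1,5) w=5
  Add (2,5) w=7
  Add (0,1) w=9
  Skip (3,5) w=9 (creates cycle)
  Skip (1,3) w=15 (creates cycle)
MST weight = 27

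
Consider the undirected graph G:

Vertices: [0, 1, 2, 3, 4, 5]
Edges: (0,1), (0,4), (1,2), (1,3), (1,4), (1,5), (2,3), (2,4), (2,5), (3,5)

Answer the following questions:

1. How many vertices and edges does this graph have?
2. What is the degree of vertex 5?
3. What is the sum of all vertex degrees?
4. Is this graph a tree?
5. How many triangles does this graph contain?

Count: 6 vertices, 10 edges.
Vertex 5 has neighbors [1, 2, 3], degree = 3.
Handshaking lemma: 2 * 10 = 20.
A tree on 6 vertices has 5 edges. This graph has 10 edges (5 extra). Not a tree.
Number of triangles = 6.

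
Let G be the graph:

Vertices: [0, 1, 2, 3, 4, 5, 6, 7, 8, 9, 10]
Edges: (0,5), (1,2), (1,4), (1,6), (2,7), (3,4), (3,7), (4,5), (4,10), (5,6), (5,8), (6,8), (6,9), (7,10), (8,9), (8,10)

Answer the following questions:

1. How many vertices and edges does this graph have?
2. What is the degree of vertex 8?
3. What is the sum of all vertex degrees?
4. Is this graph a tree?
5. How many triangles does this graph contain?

Count: 11 vertices, 16 edges.
Vertex 8 has neighbors [5, 6, 9, 10], degree = 4.
Handshaking lemma: 2 * 16 = 32.
A tree on 11 vertices has 10 edges. This graph has 16 edges (6 extra). Not a tree.
Number of triangles = 2.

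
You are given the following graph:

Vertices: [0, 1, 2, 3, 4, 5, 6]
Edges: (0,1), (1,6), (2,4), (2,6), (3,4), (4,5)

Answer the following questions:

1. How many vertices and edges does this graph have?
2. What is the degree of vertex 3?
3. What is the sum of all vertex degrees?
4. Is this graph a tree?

Count: 7 vertices, 6 edges.
Vertex 3 has neighbors [4], degree = 1.
Handshaking lemma: 2 * 6 = 12.
A graph is a tree iff it is connected and has exactly n-1 edges. This graph is connected (all 7 vertices in one component) and has 7-1 = 6 edges. It is a tree.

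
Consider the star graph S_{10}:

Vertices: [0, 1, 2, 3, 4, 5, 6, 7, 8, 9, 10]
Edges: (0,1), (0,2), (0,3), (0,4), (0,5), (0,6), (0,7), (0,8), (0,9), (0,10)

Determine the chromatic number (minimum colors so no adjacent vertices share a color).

S_{10} has one hub adjacent to 10 leaves; leaves are pairwise non-adjacent.
Color the hub 0 and every leaf 1.
Chromatic number = 2.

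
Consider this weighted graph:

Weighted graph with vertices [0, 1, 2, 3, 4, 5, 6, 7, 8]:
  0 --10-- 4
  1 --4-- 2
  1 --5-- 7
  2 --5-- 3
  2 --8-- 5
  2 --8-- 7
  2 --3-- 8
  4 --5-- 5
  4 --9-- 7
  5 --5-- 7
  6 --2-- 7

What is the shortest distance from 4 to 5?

Using Dijkstra's algorithm from vertex 4:
Shortest path: 4 -> 5
Total weight: 5 = 5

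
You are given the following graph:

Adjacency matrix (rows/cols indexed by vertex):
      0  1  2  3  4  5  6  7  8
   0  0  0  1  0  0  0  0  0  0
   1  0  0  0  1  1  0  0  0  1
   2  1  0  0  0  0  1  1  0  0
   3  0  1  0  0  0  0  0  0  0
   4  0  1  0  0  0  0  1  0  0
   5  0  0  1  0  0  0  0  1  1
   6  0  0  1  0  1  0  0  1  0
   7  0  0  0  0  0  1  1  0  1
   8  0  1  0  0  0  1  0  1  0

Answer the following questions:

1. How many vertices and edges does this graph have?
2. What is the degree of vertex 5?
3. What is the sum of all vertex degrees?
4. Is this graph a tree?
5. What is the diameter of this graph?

Count: 9 vertices, 11 edges.
Vertex 5 has neighbors [2, 7, 8], degree = 3.
Handshaking lemma: 2 * 11 = 22.
A tree on 9 vertices has 8 edges. This graph has 11 edges (3 extra). Not a tree.
Diameter (longest shortest path) = 5.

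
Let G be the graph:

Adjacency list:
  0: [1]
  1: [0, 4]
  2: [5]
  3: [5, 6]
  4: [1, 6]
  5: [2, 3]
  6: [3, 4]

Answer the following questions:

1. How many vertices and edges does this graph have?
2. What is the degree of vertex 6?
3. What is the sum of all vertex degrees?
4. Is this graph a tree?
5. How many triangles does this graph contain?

Count: 7 vertices, 6 edges.
Vertex 6 has neighbors [3, 4], degree = 2.
Handshaking lemma: 2 * 6 = 12.
A graph is a tree iff it is connected and has exactly n-1 edges. This graph is connected (all 7 vertices in one component) and has 7-1 = 6 edges. It is a tree.
Number of triangles = 0.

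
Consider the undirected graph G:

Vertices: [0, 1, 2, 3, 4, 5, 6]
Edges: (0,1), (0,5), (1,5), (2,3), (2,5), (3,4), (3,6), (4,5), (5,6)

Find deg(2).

Vertex 2 has neighbors [3, 5], so deg(2) = 2.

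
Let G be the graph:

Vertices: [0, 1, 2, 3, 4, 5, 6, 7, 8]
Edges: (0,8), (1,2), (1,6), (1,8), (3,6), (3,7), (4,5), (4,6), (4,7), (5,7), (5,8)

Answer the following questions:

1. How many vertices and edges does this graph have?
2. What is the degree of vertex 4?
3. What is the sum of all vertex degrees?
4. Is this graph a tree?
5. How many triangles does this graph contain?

Count: 9 vertices, 11 edges.
Vertex 4 has neighbors [5, 6, 7], degree = 3.
Handshaking lemma: 2 * 11 = 22.
A tree on 9 vertices has 8 edges. This graph has 11 edges (3 extra). Not a tree.
Number of triangles = 1.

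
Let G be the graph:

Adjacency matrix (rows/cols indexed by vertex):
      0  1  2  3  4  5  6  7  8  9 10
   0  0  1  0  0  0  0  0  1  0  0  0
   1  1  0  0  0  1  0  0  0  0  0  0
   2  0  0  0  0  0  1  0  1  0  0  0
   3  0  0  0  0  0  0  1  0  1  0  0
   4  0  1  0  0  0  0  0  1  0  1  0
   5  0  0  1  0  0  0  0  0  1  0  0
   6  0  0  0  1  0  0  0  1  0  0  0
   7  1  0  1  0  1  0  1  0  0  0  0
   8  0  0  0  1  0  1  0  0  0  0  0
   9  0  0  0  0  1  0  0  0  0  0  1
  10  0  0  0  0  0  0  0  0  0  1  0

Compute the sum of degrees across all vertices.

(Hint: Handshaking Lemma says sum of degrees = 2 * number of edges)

Count edges: 12 edges.
By Handshaking Lemma: sum of degrees = 2 * 12 = 24.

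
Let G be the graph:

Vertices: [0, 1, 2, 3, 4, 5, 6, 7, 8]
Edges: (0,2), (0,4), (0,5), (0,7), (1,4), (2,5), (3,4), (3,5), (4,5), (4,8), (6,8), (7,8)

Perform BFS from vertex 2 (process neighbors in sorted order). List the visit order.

BFS from vertex 2 (neighbors processed in ascending order):
Visit order: 2, 0, 5, 4, 7, 3, 1, 8, 6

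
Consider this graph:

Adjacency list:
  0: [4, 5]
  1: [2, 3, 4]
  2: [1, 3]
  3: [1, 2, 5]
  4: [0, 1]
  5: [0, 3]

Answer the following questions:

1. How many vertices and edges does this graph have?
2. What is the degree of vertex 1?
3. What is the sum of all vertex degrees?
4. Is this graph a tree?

Count: 6 vertices, 7 edges.
Vertex 1 has neighbors [2, 3, 4], degree = 3.
Handshaking lemma: 2 * 7 = 14.
A tree on 6 vertices has 5 edges. This graph has 7 edges (2 extra). Not a tree.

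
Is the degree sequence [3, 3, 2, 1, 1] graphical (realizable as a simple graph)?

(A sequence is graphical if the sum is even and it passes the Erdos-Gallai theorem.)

Sum of degrees = 10. Sum is even and passes Erdos-Gallai. The sequence IS graphical.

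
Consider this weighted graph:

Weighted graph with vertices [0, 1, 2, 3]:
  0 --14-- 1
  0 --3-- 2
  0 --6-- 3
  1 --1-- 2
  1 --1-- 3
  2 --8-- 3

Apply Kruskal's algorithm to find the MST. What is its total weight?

Applying Kruskal's algorithm (sort edges by weight, add if no cycle):
  Add (1,3) w=1
  Add (1,2) w=1
  Add (0,2) w=3
  Skip (0,3) w=6 (creates cycle)
  Skip (2,3) w=8 (creates cycle)
  Skip (0,1) w=14 (creates cycle)
MST weight = 5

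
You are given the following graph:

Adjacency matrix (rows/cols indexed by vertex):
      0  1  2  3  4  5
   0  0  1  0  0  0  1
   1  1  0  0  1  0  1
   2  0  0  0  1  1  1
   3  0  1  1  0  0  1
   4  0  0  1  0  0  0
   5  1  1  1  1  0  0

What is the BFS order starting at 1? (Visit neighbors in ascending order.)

BFS from vertex 1 (neighbors processed in ascending order):
Visit order: 1, 0, 3, 5, 2, 4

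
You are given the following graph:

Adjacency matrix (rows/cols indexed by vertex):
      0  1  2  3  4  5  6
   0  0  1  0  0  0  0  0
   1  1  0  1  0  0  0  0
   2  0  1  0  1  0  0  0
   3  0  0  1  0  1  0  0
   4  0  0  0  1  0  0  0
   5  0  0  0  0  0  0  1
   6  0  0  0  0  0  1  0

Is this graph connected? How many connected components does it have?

Checking connectivity: the graph has 2 connected component(s).
Components: [[0, 1, 2, 3, 4], [5, 6]]. The graph is NOT connected.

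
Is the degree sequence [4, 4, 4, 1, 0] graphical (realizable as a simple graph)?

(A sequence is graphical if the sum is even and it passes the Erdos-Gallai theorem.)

Sum of degrees = 13. Sum is odd, so the sequence is NOT graphical.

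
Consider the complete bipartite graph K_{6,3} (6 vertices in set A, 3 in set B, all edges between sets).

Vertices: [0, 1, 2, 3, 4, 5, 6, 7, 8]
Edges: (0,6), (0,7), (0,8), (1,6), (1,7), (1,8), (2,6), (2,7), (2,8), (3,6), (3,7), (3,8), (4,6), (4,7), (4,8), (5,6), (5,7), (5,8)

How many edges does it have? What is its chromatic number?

K_{6,3} has 6 * 3 = 18 edges.
Bipartite graphs have chromatic number 2 (color each partition differently).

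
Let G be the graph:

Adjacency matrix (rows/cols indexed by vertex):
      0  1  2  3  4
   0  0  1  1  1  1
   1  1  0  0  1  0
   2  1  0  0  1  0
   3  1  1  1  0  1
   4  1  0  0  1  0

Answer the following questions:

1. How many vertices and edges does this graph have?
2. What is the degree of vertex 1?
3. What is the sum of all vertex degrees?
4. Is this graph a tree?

Count: 5 vertices, 7 edges.
Vertex 1 has neighbors [0, 3], degree = 2.
Handshaking lemma: 2 * 7 = 14.
A tree on 5 vertices has 4 edges. This graph has 7 edges (3 extra). Not a tree.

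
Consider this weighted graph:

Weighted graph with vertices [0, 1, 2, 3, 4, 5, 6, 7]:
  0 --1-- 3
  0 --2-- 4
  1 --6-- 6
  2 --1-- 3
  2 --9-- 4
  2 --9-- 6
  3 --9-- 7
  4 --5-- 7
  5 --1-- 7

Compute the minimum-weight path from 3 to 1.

Using Dijkstra's algorithm from vertex 3:
Shortest path: 3 -> 2 -> 6 -> 1
Total weight: 1 + 9 + 6 = 16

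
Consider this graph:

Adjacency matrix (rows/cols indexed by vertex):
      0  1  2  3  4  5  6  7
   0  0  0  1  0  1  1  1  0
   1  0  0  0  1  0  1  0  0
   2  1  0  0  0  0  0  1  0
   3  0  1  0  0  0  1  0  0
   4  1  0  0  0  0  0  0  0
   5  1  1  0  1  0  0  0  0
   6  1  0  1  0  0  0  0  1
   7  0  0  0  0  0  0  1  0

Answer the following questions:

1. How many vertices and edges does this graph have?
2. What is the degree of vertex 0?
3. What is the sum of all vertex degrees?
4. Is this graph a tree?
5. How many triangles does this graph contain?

Count: 8 vertices, 9 edges.
Vertex 0 has neighbors [2, 4, 5, 6], degree = 4.
Handshaking lemma: 2 * 9 = 18.
A tree on 8 vertices has 7 edges. This graph has 9 edges (2 extra). Not a tree.
Number of triangles = 2.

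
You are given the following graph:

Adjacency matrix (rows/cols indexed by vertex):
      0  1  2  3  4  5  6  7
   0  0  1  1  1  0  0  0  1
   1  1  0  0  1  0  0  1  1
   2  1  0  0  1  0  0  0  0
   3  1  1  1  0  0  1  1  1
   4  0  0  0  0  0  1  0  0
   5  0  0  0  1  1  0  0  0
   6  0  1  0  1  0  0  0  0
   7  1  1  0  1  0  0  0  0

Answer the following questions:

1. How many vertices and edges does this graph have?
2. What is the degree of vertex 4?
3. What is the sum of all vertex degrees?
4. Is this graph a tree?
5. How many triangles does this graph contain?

Count: 8 vertices, 12 edges.
Vertex 4 has neighbors [5], degree = 1.
Handshaking lemma: 2 * 12 = 24.
A tree on 8 vertices has 7 edges. This graph has 12 edges (5 extra). Not a tree.
Number of triangles = 6.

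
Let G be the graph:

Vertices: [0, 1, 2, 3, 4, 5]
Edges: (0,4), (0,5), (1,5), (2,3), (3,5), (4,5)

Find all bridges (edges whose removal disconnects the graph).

A bridge is an edge whose removal increases the number of connected components.
Bridges found: (1,5), (2,3), (3,5)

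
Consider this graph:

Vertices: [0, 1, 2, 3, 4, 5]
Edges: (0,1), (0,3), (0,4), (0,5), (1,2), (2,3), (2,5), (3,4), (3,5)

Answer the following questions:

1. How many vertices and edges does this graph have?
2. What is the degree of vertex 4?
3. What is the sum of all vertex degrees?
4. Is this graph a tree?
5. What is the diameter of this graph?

Count: 6 vertices, 9 edges.
Vertex 4 has neighbors [0, 3], degree = 2.
Handshaking lemma: 2 * 9 = 18.
A tree on 6 vertices has 5 edges. This graph has 9 edges (4 extra). Not a tree.
Diameter (longest shortest path) = 2.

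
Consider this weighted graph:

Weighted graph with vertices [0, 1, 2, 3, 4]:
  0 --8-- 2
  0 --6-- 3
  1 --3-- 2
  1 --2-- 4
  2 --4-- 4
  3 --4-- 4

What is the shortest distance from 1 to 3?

Using Dijkstra's algorithm from vertex 1:
Shortest path: 1 -> 4 -> 3
Total weight: 2 + 4 = 6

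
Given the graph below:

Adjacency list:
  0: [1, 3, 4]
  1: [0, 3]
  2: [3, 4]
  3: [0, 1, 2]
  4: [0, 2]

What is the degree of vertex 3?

Vertex 3 has neighbors [0, 1, 2], so deg(3) = 3.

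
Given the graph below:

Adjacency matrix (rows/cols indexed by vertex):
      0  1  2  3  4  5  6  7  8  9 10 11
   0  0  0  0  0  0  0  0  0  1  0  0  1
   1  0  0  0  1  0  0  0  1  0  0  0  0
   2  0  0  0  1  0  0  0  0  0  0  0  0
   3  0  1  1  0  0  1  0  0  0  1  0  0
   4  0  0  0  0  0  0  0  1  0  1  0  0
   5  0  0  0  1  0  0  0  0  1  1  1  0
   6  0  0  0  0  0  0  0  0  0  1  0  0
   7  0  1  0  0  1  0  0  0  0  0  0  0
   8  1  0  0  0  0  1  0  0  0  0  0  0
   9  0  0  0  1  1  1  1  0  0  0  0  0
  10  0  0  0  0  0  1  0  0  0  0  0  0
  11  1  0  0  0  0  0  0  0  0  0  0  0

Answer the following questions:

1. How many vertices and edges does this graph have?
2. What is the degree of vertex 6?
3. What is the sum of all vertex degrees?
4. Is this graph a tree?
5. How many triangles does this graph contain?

Count: 12 vertices, 13 edges.
Vertex 6 has neighbors [9], degree = 1.
Handshaking lemma: 2 * 13 = 26.
A tree on 12 vertices has 11 edges. This graph has 13 edges (2 extra). Not a tree.
Number of triangles = 1.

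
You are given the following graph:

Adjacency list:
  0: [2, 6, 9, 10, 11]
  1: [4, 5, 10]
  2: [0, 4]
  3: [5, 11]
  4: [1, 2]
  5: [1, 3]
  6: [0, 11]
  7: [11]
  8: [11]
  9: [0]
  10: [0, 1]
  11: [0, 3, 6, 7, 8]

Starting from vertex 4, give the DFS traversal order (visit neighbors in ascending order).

DFS from vertex 4 (neighbors processed in ascending order):
Visit order: 4, 1, 5, 3, 11, 0, 2, 6, 9, 10, 7, 8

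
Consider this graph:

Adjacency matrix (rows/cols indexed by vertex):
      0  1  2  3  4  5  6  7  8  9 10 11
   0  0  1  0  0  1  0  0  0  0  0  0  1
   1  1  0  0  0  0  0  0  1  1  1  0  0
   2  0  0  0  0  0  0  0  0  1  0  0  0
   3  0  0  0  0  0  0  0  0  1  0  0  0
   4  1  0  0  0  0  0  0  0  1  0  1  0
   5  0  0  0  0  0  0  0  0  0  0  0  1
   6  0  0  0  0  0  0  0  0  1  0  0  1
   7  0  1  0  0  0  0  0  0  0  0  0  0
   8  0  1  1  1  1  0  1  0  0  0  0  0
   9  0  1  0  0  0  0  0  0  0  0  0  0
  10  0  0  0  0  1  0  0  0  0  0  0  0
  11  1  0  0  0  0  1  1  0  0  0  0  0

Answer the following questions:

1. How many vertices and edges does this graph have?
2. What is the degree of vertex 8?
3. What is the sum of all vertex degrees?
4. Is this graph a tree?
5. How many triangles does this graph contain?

Count: 12 vertices, 13 edges.
Vertex 8 has neighbors [1, 2, 3, 4, 6], degree = 5.
Handshaking lemma: 2 * 13 = 26.
A tree on 12 vertices has 11 edges. This graph has 13 edges (2 extra). Not a tree.
Number of triangles = 0.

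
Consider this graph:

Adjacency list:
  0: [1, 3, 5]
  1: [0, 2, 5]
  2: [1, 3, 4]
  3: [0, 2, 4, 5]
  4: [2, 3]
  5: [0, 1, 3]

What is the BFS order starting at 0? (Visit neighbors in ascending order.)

BFS from vertex 0 (neighbors processed in ascending order):
Visit order: 0, 1, 3, 5, 2, 4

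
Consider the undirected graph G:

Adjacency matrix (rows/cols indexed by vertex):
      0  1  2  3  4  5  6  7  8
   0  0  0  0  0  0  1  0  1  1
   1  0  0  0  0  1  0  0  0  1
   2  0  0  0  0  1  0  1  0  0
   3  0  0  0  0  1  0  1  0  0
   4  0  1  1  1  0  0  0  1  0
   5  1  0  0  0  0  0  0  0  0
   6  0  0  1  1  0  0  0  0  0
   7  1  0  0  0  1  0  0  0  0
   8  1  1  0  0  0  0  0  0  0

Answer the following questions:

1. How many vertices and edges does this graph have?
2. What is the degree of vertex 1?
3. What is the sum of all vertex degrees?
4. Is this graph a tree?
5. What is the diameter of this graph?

Count: 9 vertices, 10 edges.
Vertex 1 has neighbors [4, 8], degree = 2.
Handshaking lemma: 2 * 10 = 20.
A tree on 9 vertices has 8 edges. This graph has 10 edges (2 extra). Not a tree.
Diameter (longest shortest path) = 5.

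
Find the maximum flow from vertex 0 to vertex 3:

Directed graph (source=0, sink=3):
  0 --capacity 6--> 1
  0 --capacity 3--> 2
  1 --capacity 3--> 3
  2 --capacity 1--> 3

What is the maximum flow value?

Computing max flow:
  Flow on (0->1): 3/6
  Flow on (0->2): 1/3
  Flow on (1->3): 3/3
  Flow on (2->3): 1/1
Maximum flow = 4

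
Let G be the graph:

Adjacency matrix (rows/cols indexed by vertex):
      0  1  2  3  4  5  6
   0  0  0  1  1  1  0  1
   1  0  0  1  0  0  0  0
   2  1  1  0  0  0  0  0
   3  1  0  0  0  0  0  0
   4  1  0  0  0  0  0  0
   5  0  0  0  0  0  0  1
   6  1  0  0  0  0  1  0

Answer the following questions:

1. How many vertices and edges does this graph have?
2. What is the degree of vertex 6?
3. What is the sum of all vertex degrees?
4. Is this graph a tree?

Count: 7 vertices, 6 edges.
Vertex 6 has neighbors [0, 5], degree = 2.
Handshaking lemma: 2 * 6 = 12.
A graph is a tree iff it is connected and has exactly n-1 edges. This graph is connected (all 7 vertices in one component) and has 7-1 = 6 edges. It is a tree.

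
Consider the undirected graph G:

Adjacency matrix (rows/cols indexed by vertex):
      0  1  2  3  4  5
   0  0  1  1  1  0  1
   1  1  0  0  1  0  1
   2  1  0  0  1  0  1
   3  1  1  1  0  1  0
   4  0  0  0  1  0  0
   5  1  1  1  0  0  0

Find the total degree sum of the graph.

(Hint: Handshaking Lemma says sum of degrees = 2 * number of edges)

Count edges: 9 edges.
By Handshaking Lemma: sum of degrees = 2 * 9 = 18.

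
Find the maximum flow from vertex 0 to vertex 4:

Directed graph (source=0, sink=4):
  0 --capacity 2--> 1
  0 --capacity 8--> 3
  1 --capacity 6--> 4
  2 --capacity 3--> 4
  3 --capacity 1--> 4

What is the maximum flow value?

Computing max flow:
  Flow on (0->1): 2/2
  Flow on (0->3): 1/8
  Flow on (1->4): 2/6
  Flow on (3->4): 1/1
Maximum flow = 3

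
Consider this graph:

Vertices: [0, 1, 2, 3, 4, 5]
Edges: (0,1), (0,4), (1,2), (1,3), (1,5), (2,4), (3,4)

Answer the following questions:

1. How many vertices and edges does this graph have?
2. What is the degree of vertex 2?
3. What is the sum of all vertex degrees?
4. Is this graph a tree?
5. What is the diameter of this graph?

Count: 6 vertices, 7 edges.
Vertex 2 has neighbors [1, 4], degree = 2.
Handshaking lemma: 2 * 7 = 14.
A tree on 6 vertices has 5 edges. This graph has 7 edges (2 extra). Not a tree.
Diameter (longest shortest path) = 3.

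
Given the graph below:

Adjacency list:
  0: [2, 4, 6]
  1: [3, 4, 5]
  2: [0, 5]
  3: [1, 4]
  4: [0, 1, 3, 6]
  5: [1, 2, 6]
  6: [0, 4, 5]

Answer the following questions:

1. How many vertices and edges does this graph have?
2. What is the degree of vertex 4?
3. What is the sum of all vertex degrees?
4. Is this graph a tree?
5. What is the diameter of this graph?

Count: 7 vertices, 10 edges.
Vertex 4 has neighbors [0, 1, 3, 6], degree = 4.
Handshaking lemma: 2 * 10 = 20.
A tree on 7 vertices has 6 edges. This graph has 10 edges (4 extra). Not a tree.
Diameter (longest shortest path) = 3.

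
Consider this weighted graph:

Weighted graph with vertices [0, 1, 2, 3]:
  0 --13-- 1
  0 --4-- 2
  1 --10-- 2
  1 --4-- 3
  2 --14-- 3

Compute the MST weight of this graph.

Applying Kruskal's algorithm (sort edges by weight, add if no cycle):
  Add (0,2) w=4
  Add (1,3) w=4
  Add (1,2) w=10
  Skip (0,1) w=13 (creates cycle)
  Skip (2,3) w=14 (creates cycle)
MST weight = 18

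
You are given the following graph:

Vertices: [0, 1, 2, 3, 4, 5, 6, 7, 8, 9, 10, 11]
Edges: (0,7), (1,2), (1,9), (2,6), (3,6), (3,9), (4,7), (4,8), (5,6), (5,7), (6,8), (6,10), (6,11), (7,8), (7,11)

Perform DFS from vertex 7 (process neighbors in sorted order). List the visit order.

DFS from vertex 7 (neighbors processed in ascending order):
Visit order: 7, 0, 4, 8, 6, 2, 1, 9, 3, 5, 10, 11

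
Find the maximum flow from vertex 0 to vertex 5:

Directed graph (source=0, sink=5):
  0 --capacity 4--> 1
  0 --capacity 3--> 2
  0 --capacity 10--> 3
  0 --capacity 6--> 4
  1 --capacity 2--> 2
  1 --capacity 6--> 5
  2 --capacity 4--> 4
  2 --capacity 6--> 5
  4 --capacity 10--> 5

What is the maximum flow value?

Computing max flow:
  Flow on (0->1): 4/4
  Flow on (0->2): 3/3
  Flow on (0->4): 6/6
  Flow on (1->5): 4/6
  Flow on (2->5): 3/6
  Flow on (4->5): 6/10
Maximum flow = 13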